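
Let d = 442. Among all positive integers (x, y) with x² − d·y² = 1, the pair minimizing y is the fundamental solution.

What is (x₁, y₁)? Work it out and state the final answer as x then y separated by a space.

[21; 42] for √442; ℓ=1 ⇒ convergent index 1
a_0=21:  p_0=21·1+0=21,  q_0=21·0+1=1
a_1=42:  p_1=42·21+1=883,  q_1=42·1+0=42
(x₁, y₁) = (883, 42);  883² − 442·42² = 1 ✓

883 42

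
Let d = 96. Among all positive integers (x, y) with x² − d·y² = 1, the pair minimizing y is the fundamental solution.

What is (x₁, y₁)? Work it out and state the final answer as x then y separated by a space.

49 5

[9; 1,3,1,18] for √96; ℓ=4 ⇒ convergent index 3
a_0=9:  p_0=9·1+0=9,  q_0=9·0+1=1
a_1=1:  p_1=1·9+1=10,  q_1=1·1+0=1
a_2=3:  p_2=3·10+9=39,  q_2=3·1+1=4
a_3=1:  p_3=1·39+10=49,  q_3=1·4+1=5
→ (49, 5).  Check: 49²=2401, 96·5²=2400, difference 1.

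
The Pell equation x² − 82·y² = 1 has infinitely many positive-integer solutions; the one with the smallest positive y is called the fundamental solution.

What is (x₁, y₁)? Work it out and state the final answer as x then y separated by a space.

163 18

d=82: √d = [9; 18] (ℓ=1, odd), read p_1/q_1
a_0=9:  p_0=9·1+0=9,  q_0=9·0+1=1
a_1=18:  p_1=18·9+1=163,  q_1=18·1+0=18
fundamental: x₁=163, y₁=18  (since 26569 − 82·324 = 1)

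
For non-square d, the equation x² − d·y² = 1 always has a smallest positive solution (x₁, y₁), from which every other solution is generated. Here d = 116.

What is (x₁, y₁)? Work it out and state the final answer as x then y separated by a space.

d=116: √d = [10; 1,3,2,1,4,1,2,3,1,20] (ℓ=10, even), read p_9/q_9
i=0: a=10 ⇒ p=10, q=1
i=1: a=1 ⇒ p=11, q=1
i=2: a=3 ⇒ p=43, q=4
i=3: a=2 ⇒ p=97, q=9
i=4: a=1 ⇒ p=140, q=13
i=5: a=4 ⇒ p=657, q=61
i=6: a=1 ⇒ p=797, q=74
i=7: a=2 ⇒ p=2251, q=209
i=8: a=3 ⇒ p=7550, q=701
i=9: a=1 ⇒ p=9801, q=910
(x₁, y₁) = (9801, 910);  9801² − 116·910² = 1 ✓

9801 910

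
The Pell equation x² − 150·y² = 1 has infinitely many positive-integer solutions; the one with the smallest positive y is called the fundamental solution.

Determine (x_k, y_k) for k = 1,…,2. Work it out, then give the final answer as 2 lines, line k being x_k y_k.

49 4
4801 392

√150 → a₀=12, period (4,24); ℓ=2 even so k=1
i=0: a=12 ⇒ p=12, q=1
i=1: a=4 ⇒ p=49, q=4
fundamental: x₁=49, y₁=4  (since 2401 − 150·16 = 1)
(49+4√150)^2 = 4801 + 392√150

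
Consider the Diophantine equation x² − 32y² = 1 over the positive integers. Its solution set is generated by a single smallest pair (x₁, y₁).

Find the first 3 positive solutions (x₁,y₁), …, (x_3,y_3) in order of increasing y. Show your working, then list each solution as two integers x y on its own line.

[5; 1,1,1,10] for √32; ℓ=4 ⇒ convergent index 3
i=0: a=5 ⇒ p=5, q=1
…
i=2: a=1 ⇒ p=11, q=2
i=3: a=1 ⇒ p=17, q=3
fundamental: x₁=17, y₁=3  (since 289 − 32·9 = 1)
k=2:  x_2 = 17·17+32·3·3 = 577,  y_2 = 17·3+3·17 = 102
k=3:  x_3 = 17·577+32·3·102 = 19601,  y_3 = 17·102+3·577 = 3465

17 3
577 102
19601 3465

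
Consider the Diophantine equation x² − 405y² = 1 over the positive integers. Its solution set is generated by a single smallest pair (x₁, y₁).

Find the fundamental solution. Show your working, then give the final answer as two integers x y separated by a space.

161 8

[20; 8,40] for √405; ℓ=2 ⇒ convergent index 1
a_0=20:  p_0=20·1+0=20,  q_0=20·0+1=1
a_1=8:  p_1=8·20+1=161,  q_1=8·1+0=8
(x₁, y₁) = (161, 8);  161² − 405·8² = 1 ✓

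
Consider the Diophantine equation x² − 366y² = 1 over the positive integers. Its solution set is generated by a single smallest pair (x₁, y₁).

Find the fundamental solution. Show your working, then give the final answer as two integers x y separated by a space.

907925 47458

√366 = [19; 7,1,1,1,2,12,2,1,1,1,7,38, …], period ℓ=12 (even) → k=11
step 0: (19, 1)  from 19·(1,0) + (0,1)
step 1: (134, 7)  from 7·(19,1) + (1,0)
step 2: (153, 8)  from 1·(134,7) + (19,1)
…
step 5: (1167, 61)  from 2·(440,23) + (287,15)
…
step 8: (44499, 2326)  from 1·(30055,1571) + (14444,755)
…
step 10: (119053, 6223)  from 1·(74554,3897) + (44499,2326)
step 11: (907925, 47458)  from 7·(119053,6223) + (74554,3897)
fundamental: x₁=907925, y₁=47458  (since 824327805625 − 366·2252261764 = 1)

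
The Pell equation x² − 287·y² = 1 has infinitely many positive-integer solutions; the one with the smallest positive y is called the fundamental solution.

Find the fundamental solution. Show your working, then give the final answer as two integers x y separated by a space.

[16; 1,15,1,32] for √287; ℓ=4 ⇒ convergent index 3
a_0=16:  p_0=16·1+0=16,  q_0=16·0+1=1
a_1=1:  p_1=1·16+1=17,  q_1=1·1+0=1
a_2=15:  p_2=15·17+16=271,  q_2=15·1+1=16
a_3=1:  p_3=1·271+17=288,  q_3=1·16+1=17
→ (288, 17).  Check: 288²=82944, 287·17²=82943, difference 1.

288 17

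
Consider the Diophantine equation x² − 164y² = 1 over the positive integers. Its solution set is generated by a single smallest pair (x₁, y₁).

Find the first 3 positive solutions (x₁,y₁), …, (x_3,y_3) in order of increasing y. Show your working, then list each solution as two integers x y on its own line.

[12; 1,4,6,4,1,24] for √164; ℓ=6 ⇒ convergent index 5
k=0  a_k=12  p_k/q_k = 12/1
k=1  a_k=1  p_k/q_k = 13/1
…
k=4  a_k=4  p_k/q_k = 1652/129
k=5  a_k=1  p_k/q_k = 2049/160
→ (2049, 160).  Check: 2049²=4198401, 164·160²=4198400, difference 1.
k=2:  x_2 = 2049·2049+164·160·160 = 8396801,  y_2 = 2049·160+160·2049 = 655680
k=3:  x_3 = 2049·8396801+164·160·655680 = 34410088449,  y_3 = 2049·655680+160·8396801 = 2686976480

2049 160
8396801 655680
34410088449 2686976480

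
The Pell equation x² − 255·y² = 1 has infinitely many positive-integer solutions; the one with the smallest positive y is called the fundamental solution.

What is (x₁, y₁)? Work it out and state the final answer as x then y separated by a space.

16 1

√255 = [15; 1,30, …], period ℓ=2 (even) → k=1
a_0=15:  p_0=15·1+0=15,  q_0=15·0+1=1
a_1=1:  p_1=1·15+1=16,  q_1=1·1+0=1
(x₁, y₁) = (16, 1);  16² − 255·1² = 1 ✓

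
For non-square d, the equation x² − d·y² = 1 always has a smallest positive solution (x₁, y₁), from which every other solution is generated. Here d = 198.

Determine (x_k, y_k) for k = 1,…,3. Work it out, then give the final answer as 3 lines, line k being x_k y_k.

197 14
77617 5516
30580901 2173290

√198 → a₀=14, period (14,28); ℓ=2 even so k=1
i=0: a=14 ⇒ p=14, q=1
i=1: a=14 ⇒ p=197, q=14
fundamental: x₁=197, y₁=14  (since 38809 − 198·196 = 1)
(x_2, y_2) = (197·197 + 198·14·14, 197·14 + 14·197) = (77617, 5516)
(x_3, y_3) = (197·77617 + 198·14·5516, 197·5516 + 14·77617) = (30580901, 2173290)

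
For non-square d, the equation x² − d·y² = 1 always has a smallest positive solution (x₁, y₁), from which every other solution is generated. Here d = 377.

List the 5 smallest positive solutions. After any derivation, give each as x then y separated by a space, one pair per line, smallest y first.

233 12
108577 5592
50596649 2605860
23577929857 1214325168
10987264716713 565872922428

[19; 2,2,2,38] for √377; ℓ=4 ⇒ convergent index 3
i=0: a=19 ⇒ p=19, q=1
i=1: a=2 ⇒ p=39, q=2
i=2: a=2 ⇒ p=97, q=5
i=3: a=2 ⇒ p=233, q=12
→ (233, 12).  Check: 233²=54289, 377·12²=54288, difference 1.
n=2: (233,12)∘(233,12) = (233·233+377·12·12, 233·12+12·233) = (108577,5592)
n=3: (108577,5592)∘(233,12) = (233·108577+377·12·5592, 233·5592+12·108577) = (50596649,2605860)
n=4: (50596649,2605860)∘(233,12) = (233·50596649+377·12·2605860, 233·2605860+12·50596649) = (23577929857,1214325168)
n=5: (23577929857,1214325168)∘(233,12) = (233·23577929857+377·12·1214325168, 233·1214325168+12·23577929857) = (10987264716713,565872922428)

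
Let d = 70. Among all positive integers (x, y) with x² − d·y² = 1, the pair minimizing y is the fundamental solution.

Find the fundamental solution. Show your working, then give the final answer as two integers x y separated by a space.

[8; 2,1,2,1,2,16] for √70; ℓ=6 ⇒ convergent index 5
step 0: (8, 1)  from 8·(1,0) + (0,1)
…
step 2: (25, 3)  from 1·(17,2) + (8,1)
…
step 4: (92, 11)  from 1·(67,8) + (25,3)
step 5: (251, 30)  from 2·(92,11) + (67,8)
(x₁, y₁) = (251, 30);  251² − 70·30² = 1 ✓

251 30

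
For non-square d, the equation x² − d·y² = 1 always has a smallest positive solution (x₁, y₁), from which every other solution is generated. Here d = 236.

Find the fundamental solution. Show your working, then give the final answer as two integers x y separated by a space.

561799 36570

√236 → a₀=15, period (2,1,3,5,1,6,1,5,3,1,2,30); ℓ=12 even so k=11
a_0=15:  p_0=15·1+0=15,  q_0=15·0+1=1
…
a_2=1:  p_2=1·31+15=46,  q_2=1·2+1=3
…
a_5=1:  p_5=1·891+169=1060,  q_5=1·58+11=69
a_6=6:  p_6=6·1060+891=7251,  q_6=6·69+58=472
…
a_8=5:  p_8=5·8311+7251=48806,  q_8=5·541+472=3177
a_9=3:  p_9=3·48806+8311=154729,  q_9=3·3177+541=10072
a_10=1:  p_10=1·154729+48806=203535,  q_10=1·10072+3177=13249
a_11=2:  p_11=2·203535+154729=561799,  q_11=2·13249+10072=36570
fundamental: x₁=561799, y₁=36570  (since 315618116401 − 236·1337364900 = 1)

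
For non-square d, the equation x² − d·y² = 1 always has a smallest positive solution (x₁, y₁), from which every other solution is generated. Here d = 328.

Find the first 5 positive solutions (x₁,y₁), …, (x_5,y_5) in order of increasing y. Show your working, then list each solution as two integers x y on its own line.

√328 = [18; 9,36, …], period ℓ=2 (even) → k=1
step 0: (18, 1)  from 18·(1,0) + (0,1)
step 1: (163, 9)  from 9·(18,1) + (1,0)
→ (163, 9).  Check: 163²=26569, 328·9²=26568, difference 1.
k=2:  x_2 = 163·163+328·9·9 = 53137,  y_2 = 163·9+9·163 = 2934
k=3:  x_3 = 163·53137+328·9·2934 = 17322499,  y_3 = 163·2934+9·53137 = 956475
k=4:  x_4 = 163·17322499+328·9·956475 = 5647081537,  y_4 = 163·956475+9·17322499 = 311807916
k=5:  x_5 = 163·5647081537+328·9·311807916 = 1840931258563,  y_5 = 163·311807916+9·5647081537 = 101648424141

163 9
53137 2934
17322499 956475
5647081537 311807916
1840931258563 101648424141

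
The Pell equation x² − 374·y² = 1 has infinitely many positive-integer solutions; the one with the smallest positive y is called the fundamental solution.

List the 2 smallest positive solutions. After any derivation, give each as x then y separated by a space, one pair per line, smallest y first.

3365 174
22646449 1171020

[19; 2,1,18,1,2,38] for √374; ℓ=6 ⇒ convergent index 5
k=0  a_k=19  p_k/q_k = 19/1
…
k=4  a_k=1  p_k/q_k = 1141/59
k=5  a_k=2  p_k/q_k = 3365/174
fundamental: x₁=3365, y₁=174  (since 11323225 − 374·30276 = 1)
(x_2, y_2) = (3365·3365 + 374·174·174, 3365·174 + 174·3365) = (22646449, 1171020)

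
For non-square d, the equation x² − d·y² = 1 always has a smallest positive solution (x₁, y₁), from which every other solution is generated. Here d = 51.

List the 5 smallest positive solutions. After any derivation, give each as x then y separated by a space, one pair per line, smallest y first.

50 7
4999 700
499850 69993
49980001 6998600
4997500250 699790007

[7; 7,14] for √51; ℓ=2 ⇒ convergent index 1
step 0: (7, 1)  from 7·(1,0) + (0,1)
step 1: (50, 7)  from 7·(7,1) + (1,0)
fundamental: x₁=50, y₁=7  (since 2500 − 51·49 = 1)
(50+7√51)^2 = 4999 + 700√51
(50+7√51)^3 = 499850 + 69993√51
(50+7√51)^4 = 49980001 + 6998600√51
(50+7√51)^5 = 4997500250 + 699790007√51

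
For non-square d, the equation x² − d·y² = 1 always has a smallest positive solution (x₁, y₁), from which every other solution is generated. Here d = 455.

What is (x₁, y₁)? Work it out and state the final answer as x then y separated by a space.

√455 = [21; 3,42, …], period ℓ=2 (even) → k=1
a_0=21:  p_0=21·1+0=21,  q_0=21·0+1=1
a_1=3:  p_1=3·21+1=64,  q_1=3·1+0=3
(x₁, y₁) = (64, 3);  64² − 455·3² = 1 ✓

64 3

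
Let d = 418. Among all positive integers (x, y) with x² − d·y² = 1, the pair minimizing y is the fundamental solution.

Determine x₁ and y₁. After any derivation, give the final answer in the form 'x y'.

33857 1656

[20; 2,4,20,4,2,40] for √418; ℓ=6 ⇒ convergent index 5
i=0: a=20 ⇒ p=20, q=1
i=1: a=2 ⇒ p=41, q=2
i=2: a=4 ⇒ p=184, q=9
i=3: a=20 ⇒ p=3721, q=182
i=4: a=4 ⇒ p=15068, q=737
i=5: a=2 ⇒ p=33857, q=1656
(x₁, y₁) = (33857, 1656);  33857² − 418·1656² = 1 ✓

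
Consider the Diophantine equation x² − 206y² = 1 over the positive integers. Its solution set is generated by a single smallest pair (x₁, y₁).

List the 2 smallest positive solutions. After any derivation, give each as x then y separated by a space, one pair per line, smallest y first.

59535 4148
7088832449 493902360

√206 = [14; 2,1,5,14,5,1,2,28, …], period ℓ=8 (even) → k=7
a_0=14:  p_0=14·1+0=14,  q_0=14·0+1=1
…
a_2=1:  p_2=1·29+14=43,  q_2=1·2+1=3
…
a_6=1:  p_6=1·17539+3459=20998,  q_6=1·1222+241=1463
a_7=2:  p_7=2·20998+17539=59535,  q_7=2·1463+1222=4148
fundamental: x₁=59535, y₁=4148  (since 3544416225 − 206·17205904 = 1)
k=2:  x_2 = 59535·59535+206·4148·4148 = 7088832449,  y_2 = 59535·4148+4148·59535 = 493902360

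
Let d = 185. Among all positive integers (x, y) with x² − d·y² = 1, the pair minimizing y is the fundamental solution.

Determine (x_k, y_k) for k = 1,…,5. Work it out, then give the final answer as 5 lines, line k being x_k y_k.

9249 680
171088001 12578640
3164785833249 232679682040
58542208172352001 4304108745797280
1082913763607381481249 79617403347078403400

[13; 1,1,1,1,26] for √185; ℓ=5 ⇒ convergent index 9
i=0: a=13 ⇒ p=13, q=1
i=1: a=1 ⇒ p=14, q=1
i=2: a=1 ⇒ p=27, q=2
…
i=4: a=1 ⇒ p=68, q=5
…
i=8: a=1 ⇒ p=5563, q=409
i=9: a=1 ⇒ p=9249, q=680
fundamental: x₁=9249, y₁=680  (since 85544001 − 185·462400 = 1)
k=2:  x_2 = 9249·9249+185·680·680 = 171088001,  y_2 = 9249·680+680·9249 = 12578640
k=3:  x_3 = 9249·171088001+185·680·12578640 = 3164785833249,  y_3 = 9249·12578640+680·171088001 = 232679682040
k=4:  x_4 = 9249·3164785833249+185·680·232679682040 = 58542208172352001,  y_4 = 9249·232679682040+680·3164785833249 = 4304108745797280
k=5:  x_5 = 9249·58542208172352001+185·680·4304108745797280 = 1082913763607381481249,  y_5 = 9249·4304108745797280+680·58542208172352001 = 79617403347078403400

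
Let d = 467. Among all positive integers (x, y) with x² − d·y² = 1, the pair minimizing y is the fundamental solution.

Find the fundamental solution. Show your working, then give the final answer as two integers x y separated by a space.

[21; 1,1,1,1,3,…,1,1,42] for √467; ℓ=14 ⇒ convergent index 13
step 0: (21, 1)  from 21·(1,0) + (0,1)
…
step 7: (27164, 1257)  from 21·(1275,59) + (389,18)
step 8: (82767, 3830)  from 3·(27164,1257) + (1275,59)
step 9: (275465, 12747)  from 3·(82767,3830) + (27164,1257)
…
step 12: (991929, 45901)  from 1·(633697,29324) + (358232,16577)
step 13: (1625626, 75225)  from 1·(991929,45901) + (633697,29324)
→ (1625626, 75225).  Check: 1625626²=2642659891876, 467·75225²=2642659891875, difference 1.

1625626 75225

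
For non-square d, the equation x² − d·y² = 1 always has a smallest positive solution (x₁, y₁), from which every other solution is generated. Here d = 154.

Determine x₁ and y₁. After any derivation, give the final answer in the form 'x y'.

21295 1716

√154 = [12; 2,2,3,1,2,1,3,2,2,24, …], period ℓ=10 (even) → k=9
i=0: a=12 ⇒ p=12, q=1
…
i=2: a=2 ⇒ p=62, q=5
…
i=4: a=1 ⇒ p=273, q=22
i=5: a=2 ⇒ p=757, q=61
i=6: a=1 ⇒ p=1030, q=83
i=7: a=3 ⇒ p=3847, q=310
i=8: a=2 ⇒ p=8724, q=703
i=9: a=2 ⇒ p=21295, q=1716
(x₁, y₁) = (21295, 1716);  21295² − 154·1716² = 1 ✓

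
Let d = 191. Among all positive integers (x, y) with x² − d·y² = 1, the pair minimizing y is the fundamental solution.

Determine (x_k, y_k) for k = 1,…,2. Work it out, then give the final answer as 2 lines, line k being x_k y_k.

8994000 650783
161784071999999 11706284604000

√191 → a₀=13, period (1,4,1,1,3,…,4,1,26); ℓ=16 even so k=15
i=0: a=13 ⇒ p=13, q=1
i=1: a=1 ⇒ p=14, q=1
i=2: a=4 ⇒ p=69, q=5
i=3: a=1 ⇒ p=83, q=6
i=4: a=1 ⇒ p=152, q=11
i=5: a=3 ⇒ p=539, q=39
…
i=7: a=2 ⇒ p=2999, q=217
…
i=9: a=2 ⇒ p=83433, q=6037
i=10: a=2 ⇒ p=207083, q=14984
i=11: a=3 ⇒ p=704682, q=50989
i=12: a=1 ⇒ p=911765, q=65973
i=13: a=1 ⇒ p=1616447, q=116962
i=14: a=4 ⇒ p=7377553, q=533821
i=15: a=1 ⇒ p=8994000, q=650783
→ (8994000, 650783).  Check: 8994000²=80892036000000, 191·650783²=80892035999999, difference 1.
(8994000+650783√191)^2 = 161784071999999 + 11706284604000√191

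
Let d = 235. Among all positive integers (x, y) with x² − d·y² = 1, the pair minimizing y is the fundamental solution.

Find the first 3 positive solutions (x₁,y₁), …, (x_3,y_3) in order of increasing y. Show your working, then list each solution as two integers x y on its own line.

46 3
4231 276
389206 25389

√235 → a₀=15, period (3,30); ℓ=2 even so k=1
step 0: (15, 1)  from 15·(1,0) + (0,1)
step 1: (46, 3)  from 3·(15,1) + (1,0)
fundamental: x₁=46, y₁=3  (since 2116 − 235·9 = 1)
k=2:  x_2 = 46·46+235·3·3 = 4231,  y_2 = 46·3+3·46 = 276
k=3:  x_3 = 46·4231+235·3·276 = 389206,  y_3 = 46·276+3·4231 = 25389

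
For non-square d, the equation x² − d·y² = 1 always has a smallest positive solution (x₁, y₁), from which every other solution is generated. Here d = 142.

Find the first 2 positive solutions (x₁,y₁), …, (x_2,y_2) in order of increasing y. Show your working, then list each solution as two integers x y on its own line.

d=142: √d = [11; 1,10,1,22] (ℓ=4, even), read p_3/q_3
a_0=11:  p_0=11·1+0=11,  q_0=11·0+1=1
a_1=1:  p_1=1·11+1=12,  q_1=1·1+0=1
a_2=10:  p_2=10·12+11=131,  q_2=10·1+1=11
a_3=1:  p_3=1·131+12=143,  q_3=1·11+1=12
→ (143, 12).  Check: 143²=20449, 142·12²=20448, difference 1.
(143+12√142)^2 = 40897 + 3432√142

143 12
40897 3432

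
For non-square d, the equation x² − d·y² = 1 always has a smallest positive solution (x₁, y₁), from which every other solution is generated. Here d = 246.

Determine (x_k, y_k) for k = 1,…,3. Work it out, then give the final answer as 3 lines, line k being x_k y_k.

√246 = [15; 1,2,5,1,14,1,5,2,1,30, …], period ℓ=10 (even) → k=9
a_0=15:  p_0=15·1+0=15,  q_0=15·0+1=1
a_1=1:  p_1=1·15+1=16,  q_1=1·1+0=1
a_2=2:  p_2=2·16+15=47,  q_2=2·1+1=3
a_3=5:  p_3=5·47+16=251,  q_3=5·3+1=16
a_4=1:  p_4=1·251+47=298,  q_4=1·16+3=19
a_5=14:  p_5=14·298+251=4423,  q_5=14·19+16=282
…
a_8=2:  p_8=2·28028+4721=60777,  q_8=2·1787+301=3875
a_9=1:  p_9=1·60777+28028=88805,  q_9=1·3875+1787=5662
(x₁, y₁) = (88805, 5662);  88805² − 246·5662² = 1 ✓
(88805+5662√246)^2 = 15772656049 + 1005627820√246
(88805+5662√246)^3 = 2801381440774085 + 178609557104538√246

88805 5662
15772656049 1005627820
2801381440774085 178609557104538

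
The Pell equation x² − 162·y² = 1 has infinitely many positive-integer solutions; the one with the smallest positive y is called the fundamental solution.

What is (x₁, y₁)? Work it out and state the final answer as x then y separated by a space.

19601 1540

√162 = [12; 1,2,1,2,12,2,1,2,1,24, …], period ℓ=10 (even) → k=9
k=0  a_k=12  p_k/q_k = 12/1
…
k=6  a_k=2  p_k/q_k = 3602/283
…
k=8  a_k=2  p_k/q_k = 14268/1121
k=9  a_k=1  p_k/q_k = 19601/1540
→ (19601, 1540).  Check: 19601²=384199201, 162·1540²=384199200, difference 1.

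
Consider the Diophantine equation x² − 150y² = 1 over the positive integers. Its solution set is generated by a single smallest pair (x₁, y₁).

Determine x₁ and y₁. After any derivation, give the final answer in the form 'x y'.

√150 → a₀=12, period (4,24); ℓ=2 even so k=1
a_0=12:  p_0=12·1+0=12,  q_0=12·0+1=1
a_1=4:  p_1=4·12+1=49,  q_1=4·1+0=4
fundamental: x₁=49, y₁=4  (since 2401 − 150·16 = 1)

49 4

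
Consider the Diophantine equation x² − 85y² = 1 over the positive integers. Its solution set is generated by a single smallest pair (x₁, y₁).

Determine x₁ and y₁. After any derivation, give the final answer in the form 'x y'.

√85 = [9; 4,1,1,4,18, …], period ℓ=5 (odd) → k=9
step 0: (9, 1)  from 9·(1,0) + (0,1)
…
step 3: (83, 9)  from 1·(46,5) + (37,4)
step 4: (378, 41)  from 4·(83,9) + (46,5)
…
step 6: (27926, 3029)  from 4·(6887,747) + (378,41)
…
step 8: (62739, 6805)  from 1·(34813,3776) + (27926,3029)
step 9: (285769, 30996)  from 4·(62739,6805) + (34813,3776)
fundamental: x₁=285769, y₁=30996  (since 81663921361 − 85·960752016 = 1)

285769 30996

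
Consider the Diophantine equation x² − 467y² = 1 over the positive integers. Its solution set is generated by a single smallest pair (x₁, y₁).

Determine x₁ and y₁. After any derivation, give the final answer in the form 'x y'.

[21; 1,1,1,1,3,…,1,1,42] for √467; ℓ=14 ⇒ convergent index 13
step 0: (21, 1)  from 21·(1,0) + (0,1)
step 1: (22, 1)  from 1·(21,1) + (1,0)
step 2: (43, 2)  from 1·(22,1) + (21,1)
…
step 4: (108, 5)  from 1·(65,3) + (43,2)
step 5: (389, 18)  from 3·(108,5) + (65,3)
…
step 7: (27164, 1257)  from 21·(1275,59) + (389,18)
…
step 9: (275465, 12747)  from 3·(82767,3830) + (27164,1257)
…
step 11: (633697, 29324)  from 1·(358232,16577) + (275465,12747)
step 12: (991929, 45901)  from 1·(633697,29324) + (358232,16577)
step 13: (1625626, 75225)  from 1·(991929,45901) + (633697,29324)
fundamental: x₁=1625626, y₁=75225  (since 2642659891876 − 467·5658800625 = 1)

1625626 75225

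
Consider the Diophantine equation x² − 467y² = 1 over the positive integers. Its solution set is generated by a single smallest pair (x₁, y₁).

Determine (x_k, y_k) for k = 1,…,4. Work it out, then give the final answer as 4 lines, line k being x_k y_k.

[21; 1,1,1,1,3,…,1,1,42] for √467; ℓ=14 ⇒ convergent index 13
i=0: a=21 ⇒ p=21, q=1
i=1: a=1 ⇒ p=22, q=1
…
i=6: a=3 ⇒ p=1275, q=59
i=7: a=21 ⇒ p=27164, q=1257
…
i=12: a=1 ⇒ p=991929, q=45901
i=13: a=1 ⇒ p=1625626, q=75225
→ (1625626, 75225).  Check: 1625626²=2642659891876, 467·75225²=2642659891875, difference 1.
(1625626+75225√467)^2 = 5285319783751 + 244575431700√467
(1625626+75225√467)^3 = 17183906517558380626 + 795176361465413175√467
(1625626+75225√467)^4 = 55869210433019434807260001 + 2585318735566902940613400√467

1625626 75225
5285319783751 244575431700
17183906517558380626 795176361465413175
55869210433019434807260001 2585318735566902940613400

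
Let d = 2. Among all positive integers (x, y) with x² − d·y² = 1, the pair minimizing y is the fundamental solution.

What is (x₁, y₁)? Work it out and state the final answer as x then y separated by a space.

3 2

[1; 2] for √2; ℓ=1 ⇒ convergent index 1
i=0: a=1 ⇒ p=1, q=1
i=1: a=2 ⇒ p=3, q=2
→ (3, 2).  Check: 3²=9, 2·2²=8, difference 1.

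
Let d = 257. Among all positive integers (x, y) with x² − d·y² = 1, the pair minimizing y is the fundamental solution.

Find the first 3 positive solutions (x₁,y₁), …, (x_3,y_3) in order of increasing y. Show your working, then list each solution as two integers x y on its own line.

[16; 32] for √257; ℓ=1 ⇒ convergent index 1
a_0=16:  p_0=16·1+0=16,  q_0=16·0+1=1
a_1=32:  p_1=32·16+1=513,  q_1=32·1+0=32
(x₁, y₁) = (513, 32);  513² − 257·32² = 1 ✓
(x_2, y_2) = (513·513 + 257·32·32, 513·32 + 32·513) = (526337, 32832)
(x_3, y_3) = (513·526337 + 257·32·32832, 513·32832 + 32·526337) = (540021249, 33685600)

513 32
526337 32832
540021249 33685600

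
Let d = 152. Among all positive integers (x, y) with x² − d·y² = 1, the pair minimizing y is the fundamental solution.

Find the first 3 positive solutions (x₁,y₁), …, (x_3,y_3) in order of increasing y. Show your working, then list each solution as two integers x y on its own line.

√152 = [12; 3,24, …], period ℓ=2 (even) → k=1
i=0: a=12 ⇒ p=12, q=1
i=1: a=3 ⇒ p=37, q=3
→ (37, 3).  Check: 37²=1369, 152·3²=1368, difference 1.
(37+3√152)^2 = 2737 + 222√152
(37+3√152)^3 = 202501 + 16425√152

37 3
2737 222
202501 16425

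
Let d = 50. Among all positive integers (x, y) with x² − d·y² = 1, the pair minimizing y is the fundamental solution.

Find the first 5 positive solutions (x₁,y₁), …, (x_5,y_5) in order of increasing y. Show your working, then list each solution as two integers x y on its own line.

99 14
19601 2772
3880899 548842
768398401 108667944
152139002499 21515704070

d=50: √d = [7; 14] (ℓ=1, odd), read p_1/q_1
a_0=7:  p_0=7·1+0=7,  q_0=7·0+1=1
a_1=14:  p_1=14·7+1=99,  q_1=14·1+0=14
→ (99, 14).  Check: 99²=9801, 50·14²=9800, difference 1.
(99+14√50)^2 = 19601 + 2772√50
(99+14√50)^3 = 3880899 + 548842√50
(99+14√50)^4 = 768398401 + 108667944√50
(99+14√50)^5 = 152139002499 + 21515704070√50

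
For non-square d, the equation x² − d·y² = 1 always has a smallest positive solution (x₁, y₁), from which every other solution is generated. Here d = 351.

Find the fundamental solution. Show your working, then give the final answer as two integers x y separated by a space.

62425 3332

[18; 1,2,1,3,2,2,2,3,1,2,1,36] for √351; ℓ=12 ⇒ convergent index 11
a_0=18:  p_0=18·1+0=18,  q_0=18·0+1=1
a_1=1:  p_1=1·18+1=19,  q_1=1·1+0=1
…
a_3=1:  p_3=1·56+19=75,  q_3=1·3+1=4
a_4=3:  p_4=3·75+56=281,  q_4=3·4+3=15
a_5=2:  p_5=2·281+75=637,  q_5=2·15+4=34
a_6=2:  p_6=2·637+281=1555,  q_6=2·34+15=83
a_7=2:  p_7=2·1555+637=3747,  q_7=2·83+34=200
…
a_9=1:  p_9=1·12796+3747=16543,  q_9=1·683+200=883
a_10=2:  p_10=2·16543+12796=45882,  q_10=2·883+683=2449
a_11=1:  p_11=1·45882+16543=62425,  q_11=1·2449+883=3332
fundamental: x₁=62425, y₁=3332  (since 3896880625 − 351·11102224 = 1)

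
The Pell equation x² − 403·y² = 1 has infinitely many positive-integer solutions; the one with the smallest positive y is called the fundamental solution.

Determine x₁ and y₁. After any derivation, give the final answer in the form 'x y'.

669878 33369

√403 = [20; 13,2,1,3,1,3,1,2,13,40, …], period ℓ=10 (even) → k=9
a_0=20:  p_0=20·1+0=20,  q_0=20·0+1=1
a_1=13:  p_1=13·20+1=261,  q_1=13·1+0=13
…
a_3=1:  p_3=1·542+261=803,  q_3=1·27+13=40
…
a_6=3:  p_6=3·3754+2951=14213,  q_6=3·187+147=708
…
a_8=2:  p_8=2·17967+14213=50147,  q_8=2·895+708=2498
a_9=13:  p_9=13·50147+17967=669878,  q_9=13·2498+895=33369
→ (669878, 33369).  Check: 669878²=448736534884, 403·33369²=448736534883, difference 1.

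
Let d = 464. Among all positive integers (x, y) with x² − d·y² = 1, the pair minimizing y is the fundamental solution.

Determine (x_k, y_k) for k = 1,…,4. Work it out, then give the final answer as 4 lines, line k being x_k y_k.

9801 455
192119201 8918910
3765920568201 174828473365
73819574785756801 3426987725981820

√464 = [21; 1,1,5,1,1,1,5,1,1,42, …], period ℓ=10 (even) → k=9
k=0  a_k=21  p_k/q_k = 21/1
…
k=3  a_k=5  p_k/q_k = 237/11
…
k=5  a_k=1  p_k/q_k = 517/24
…
k=8  a_k=1  p_k/q_k = 5299/246
k=9  a_k=1  p_k/q_k = 9801/455
→ (9801, 455).  Check: 9801²=96059601, 464·455²=96059600, difference 1.
k=2:  x_2 = 9801·9801+464·455·455 = 192119201,  y_2 = 9801·455+455·9801 = 8918910
k=3:  x_3 = 9801·192119201+464·455·8918910 = 3765920568201,  y_3 = 9801·8918910+455·192119201 = 174828473365
k=4:  x_4 = 9801·3765920568201+464·455·174828473365 = 73819574785756801,  y_4 = 9801·174828473365+455·3765920568201 = 3426987725981820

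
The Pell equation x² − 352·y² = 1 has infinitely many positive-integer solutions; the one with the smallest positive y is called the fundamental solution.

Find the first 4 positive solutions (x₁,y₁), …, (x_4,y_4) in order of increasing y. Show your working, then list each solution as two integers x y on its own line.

77617 4137
12048797377 642203058
1870383011943601 99691749501435
290347036464004160257 15475549041463557732

√352 = [18; 1,3,5,9,5,3,1,36, …], period ℓ=8 (even) → k=7
step 0: (18, 1)  from 18·(1,0) + (0,1)
step 1: (19, 1)  from 1·(18,1) + (1,0)
…
step 3: (394, 21)  from 5·(75,4) + (19,1)
step 4: (3621, 193)  from 9·(394,21) + (75,4)
step 5: (18499, 986)  from 5·(3621,193) + (394,21)
step 6: (59118, 3151)  from 3·(18499,986) + (3621,193)
step 7: (77617, 4137)  from 1·(59118,3151) + (18499,986)
fundamental: x₁=77617, y₁=4137  (since 6024398689 − 352·17114769 = 1)
n=2: (77617,4137)∘(77617,4137) = (77617·77617+352·4137·4137, 77617·4137+4137·77617) = (12048797377,642203058)
n=3: (12048797377,642203058)∘(77617,4137) = (77617·12048797377+352·4137·642203058, 77617·642203058+4137·12048797377) = (1870383011943601,99691749501435)
n=4: (1870383011943601,99691749501435)∘(77617,4137) = (77617·1870383011943601+352·4137·99691749501435, 77617·99691749501435+4137·1870383011943601) = (290347036464004160257,15475549041463557732)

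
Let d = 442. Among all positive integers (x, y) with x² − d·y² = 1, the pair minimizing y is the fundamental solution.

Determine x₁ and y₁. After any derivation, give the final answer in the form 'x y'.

d=442: √d = [21; 42] (ℓ=1, odd), read p_1/q_1
step 0: (21, 1)  from 21·(1,0) + (0,1)
step 1: (883, 42)  from 42·(21,1) + (1,0)
fundamental: x₁=883, y₁=42  (since 779689 − 442·1764 = 1)

883 42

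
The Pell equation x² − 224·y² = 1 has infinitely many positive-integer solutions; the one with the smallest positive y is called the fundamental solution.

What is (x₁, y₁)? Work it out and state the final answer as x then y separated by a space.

15 1

√224 → a₀=14, period (1,28); ℓ=2 even so k=1
a_0=14:  p_0=14·1+0=14,  q_0=14·0+1=1
a_1=1:  p_1=1·14+1=15,  q_1=1·1+0=1
(x₁, y₁) = (15, 1);  15² − 224·1² = 1 ✓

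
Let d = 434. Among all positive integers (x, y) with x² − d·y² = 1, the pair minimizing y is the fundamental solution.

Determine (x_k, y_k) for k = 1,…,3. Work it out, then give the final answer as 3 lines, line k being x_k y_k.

125 6
31249 1500
7812125 374994

[20; 1,4,1,40] for √434; ℓ=4 ⇒ convergent index 3
a_0=20:  p_0=20·1+0=20,  q_0=20·0+1=1
…
a_2=4:  p_2=4·21+20=104,  q_2=4·1+1=5
a_3=1:  p_3=1·104+21=125,  q_3=1·5+1=6
→ (125, 6).  Check: 125²=15625, 434·6²=15624, difference 1.
n=2: (125,6)∘(125,6) = (125·125+434·6·6, 125·6+6·125) = (31249,1500)
n=3: (31249,1500)∘(125,6) = (125·31249+434·6·1500, 125·1500+6·31249) = (7812125,374994)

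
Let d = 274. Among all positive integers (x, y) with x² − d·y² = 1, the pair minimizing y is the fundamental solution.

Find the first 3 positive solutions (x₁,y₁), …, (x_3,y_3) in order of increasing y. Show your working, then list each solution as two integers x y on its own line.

√274 → a₀=16, period (1,1,4,4,1,1,32); ℓ=7 odd so k=13
k=0  a_k=16  p_k/q_k = 16/1
k=1  a_k=1  p_k/q_k = 17/1
…
k=4  a_k=4  p_k/q_k = 629/38
k=5  a_k=1  p_k/q_k = 778/47
…
k=7  a_k=32  p_k/q_k = 45802/2767
…
k=9  a_k=1  p_k/q_k = 93011/5619
k=10  a_k=4  p_k/q_k = 419253/25328
k=11  a_k=4  p_k/q_k = 1770023/106931
k=12  a_k=1  p_k/q_k = 2189276/132259
k=13  a_k=1  p_k/q_k = 3959299/239190
fundamental: x₁=3959299, y₁=239190  (since 15676048571401 − 274·57211856100 = 1)
n=2: (3959299,239190)∘(3959299,239190) = (3959299·3959299+274·239190·239190, 3959299·239190+239190·3959299) = (31352097142801,1894049455620)
n=3: (31352097142801,1894049455620)∘(3959299,239190) = (3959299·31352097142801+274·239190·1894049455620, 3959299·1894049455620+239190·31352097142801) = (248264653730785753699,14998216231173381570)

3959299 239190
31352097142801 1894049455620
248264653730785753699 14998216231173381570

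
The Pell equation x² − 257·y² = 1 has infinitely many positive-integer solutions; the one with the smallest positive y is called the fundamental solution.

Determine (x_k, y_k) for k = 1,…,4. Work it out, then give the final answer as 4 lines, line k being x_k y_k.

513 32
526337 32832
540021249 33685600
554061275137 34561392768

[16; 32] for √257; ℓ=1 ⇒ convergent index 1
k=0  a_k=16  p_k/q_k = 16/1
k=1  a_k=32  p_k/q_k = 513/32
(x₁, y₁) = (513, 32);  513² − 257·32² = 1 ✓
k=2:  x_2 = 513·513+257·32·32 = 526337,  y_2 = 513·32+32·513 = 32832
k=3:  x_3 = 513·526337+257·32·32832 = 540021249,  y_3 = 513·32832+32·526337 = 33685600
k=4:  x_4 = 513·540021249+257·32·33685600 = 554061275137,  y_4 = 513·33685600+32·540021249 = 34561392768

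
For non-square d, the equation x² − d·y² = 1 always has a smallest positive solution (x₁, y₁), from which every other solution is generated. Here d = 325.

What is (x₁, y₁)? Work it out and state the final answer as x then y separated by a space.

[18; 36] for √325; ℓ=1 ⇒ convergent index 1
a_0=18:  p_0=18·1+0=18,  q_0=18·0+1=1
a_1=36:  p_1=36·18+1=649,  q_1=36·1+0=36
→ (649, 36).  Check: 649²=421201, 325·36²=421200, difference 1.

649 36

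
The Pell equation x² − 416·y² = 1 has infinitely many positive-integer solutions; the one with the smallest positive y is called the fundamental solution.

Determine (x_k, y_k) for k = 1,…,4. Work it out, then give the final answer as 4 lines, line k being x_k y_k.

5201 255
54100801 2652510
562756526801 27591408765
5853793337683201 287005831321020

√416 → a₀=20, period (2,1,1,9,1,1,2,40); ℓ=8 even so k=7
i=0: a=20 ⇒ p=20, q=1
…
i=3: a=1 ⇒ p=102, q=5
i=4: a=9 ⇒ p=979, q=48
…
i=6: a=1 ⇒ p=2060, q=101
i=7: a=2 ⇒ p=5201, q=255
fundamental: x₁=5201, y₁=255  (since 27050401 − 416·65025 = 1)
(x_2, y_2) = (5201·5201 + 416·255·255, 5201·255 + 255·5201) = (54100801, 2652510)
(x_3, y_3) = (5201·54100801 + 416·255·2652510, 5201·2652510 + 255·54100801) = (562756526801, 27591408765)
(x_4, y_4) = (5201·562756526801 + 416·255·27591408765, 5201·27591408765 + 255·562756526801) = (5853793337683201, 287005831321020)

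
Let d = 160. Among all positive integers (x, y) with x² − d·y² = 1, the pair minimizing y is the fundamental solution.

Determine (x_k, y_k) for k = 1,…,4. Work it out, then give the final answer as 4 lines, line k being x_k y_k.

d=160: √d = [12; 1,1,1,5,1,1,1,24] (ℓ=8, even), read p_7/q_7
step 0: (12, 1)  from 12·(1,0) + (0,1)
step 1: (13, 1)  from 1·(12,1) + (1,0)
step 2: (25, 2)  from 1·(13,1) + (12,1)
…
step 4: (215, 17)  from 5·(38,3) + (25,2)
…
step 6: (468, 37)  from 1·(253,20) + (215,17)
step 7: (721, 57)  from 1·(468,37) + (253,20)
(x₁, y₁) = (721, 57);  721² − 160·57² = 1 ✓
n=2: (721,57)∘(721,57) = (721·721+160·57·57, 721·57+57·721) = (1039681,82194)
n=3: (1039681,82194)∘(721,57) = (721·1039681+160·57·82194, 721·82194+57·1039681) = (1499219281,118523691)
n=4: (1499219281,118523691)∘(721,57) = (721·1499219281+160·57·118523691, 721·118523691+57·1499219281) = (2161873163521,170911080228)

721 57
1039681 82194
1499219281 118523691
2161873163521 170911080228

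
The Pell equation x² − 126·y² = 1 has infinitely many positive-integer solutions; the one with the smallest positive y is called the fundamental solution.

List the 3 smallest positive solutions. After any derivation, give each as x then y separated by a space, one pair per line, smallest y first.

d=126: √d = [11; 4,2,4,22] (ℓ=4, even), read p_3/q_3
a_0=11:  p_0=11·1+0=11,  q_0=11·0+1=1
a_1=4:  p_1=4·11+1=45,  q_1=4·1+0=4
a_2=2:  p_2=2·45+11=101,  q_2=2·4+1=9
a_3=4:  p_3=4·101+45=449,  q_3=4·9+4=40
→ (449, 40).  Check: 449²=201601, 126·40²=201600, difference 1.
k=2:  x_2 = 449·449+126·40·40 = 403201,  y_2 = 449·40+40·449 = 35920
k=3:  x_3 = 449·403201+126·40·35920 = 362074049,  y_3 = 449·35920+40·403201 = 32256120

449 40
403201 35920
362074049 32256120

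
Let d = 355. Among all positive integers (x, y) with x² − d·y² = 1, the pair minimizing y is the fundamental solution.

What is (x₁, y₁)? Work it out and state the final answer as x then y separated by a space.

√355 → a₀=18, period (1,5,3,3,1,6,1,3,3,5,1,36); ℓ=12 even so k=11
k=0  a_k=18  p_k/q_k = 18/1
k=1  a_k=1  p_k/q_k = 19/1
k=2  a_k=5  p_k/q_k = 113/6
…
k=4  a_k=3  p_k/q_k = 1187/63
…
k=7  a_k=1  p_k/q_k = 12002/637
…
k=10  a_k=5  p_k/q_k = 803418/42641
k=11  a_k=1  p_k/q_k = 954809/50676
→ (954809, 50676).  Check: 954809²=911660226481, 355·50676²=911660226480, difference 1.

954809 50676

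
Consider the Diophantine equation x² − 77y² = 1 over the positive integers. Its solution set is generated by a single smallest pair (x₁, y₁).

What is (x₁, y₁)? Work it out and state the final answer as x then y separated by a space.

√77 = [8; 1,3,2,3,1,16, …], period ℓ=6 (even) → k=5
k=0  a_k=8  p_k/q_k = 8/1
k=1  a_k=1  p_k/q_k = 9/1
…
k=4  a_k=3  p_k/q_k = 272/31
k=5  a_k=1  p_k/q_k = 351/40
(x₁, y₁) = (351, 40);  351² − 77·40² = 1 ✓

351 40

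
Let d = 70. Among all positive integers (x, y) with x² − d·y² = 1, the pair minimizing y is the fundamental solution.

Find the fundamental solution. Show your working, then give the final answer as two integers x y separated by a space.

251 30

√70 → a₀=8, period (2,1,2,1,2,16); ℓ=6 even so k=5
i=0: a=8 ⇒ p=8, q=1
i=1: a=2 ⇒ p=17, q=2
…
i=4: a=1 ⇒ p=92, q=11
i=5: a=2 ⇒ p=251, q=30
(x₁, y₁) = (251, 30);  251² − 70·30² = 1 ✓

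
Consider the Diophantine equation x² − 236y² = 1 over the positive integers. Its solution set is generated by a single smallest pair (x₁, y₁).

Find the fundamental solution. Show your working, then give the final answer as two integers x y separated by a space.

561799 36570

d=236: √d = [15; 2,1,3,5,1,6,1,5,3,1,2,30] (ℓ=12, even), read p_11/q_11
i=0: a=15 ⇒ p=15, q=1
i=1: a=2 ⇒ p=31, q=2
…
i=6: a=6 ⇒ p=7251, q=472
i=7: a=1 ⇒ p=8311, q=541
…
i=9: a=3 ⇒ p=154729, q=10072
i=10: a=1 ⇒ p=203535, q=13249
i=11: a=2 ⇒ p=561799, q=36570
→ (561799, 36570).  Check: 561799²=315618116401, 236·36570²=315618116400, difference 1.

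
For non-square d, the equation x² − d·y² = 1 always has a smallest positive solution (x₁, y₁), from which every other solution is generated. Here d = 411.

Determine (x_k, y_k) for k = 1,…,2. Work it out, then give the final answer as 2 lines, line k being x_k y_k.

√411 → a₀=20, period (3,1,1,1,19,1,1,1,3,40); ℓ=10 even so k=9
k=0  a_k=20  p_k/q_k = 20/1
…
k=2  a_k=1  p_k/q_k = 81/4
k=3  a_k=1  p_k/q_k = 142/7
k=4  a_k=1  p_k/q_k = 223/11
…
k=6  a_k=1  p_k/q_k = 4602/227
k=7  a_k=1  p_k/q_k = 8981/443
k=8  a_k=1  p_k/q_k = 13583/670
k=9  a_k=3  p_k/q_k = 49730/2453
→ (49730, 2453).  Check: 49730²=2473072900, 411·2453²=2473072899, difference 1.
n=2: (49730,2453)∘(49730,2453) = (49730·49730+411·2453·2453, 49730·2453+2453·49730) = (4946145799,243975380)

49730 2453
4946145799 243975380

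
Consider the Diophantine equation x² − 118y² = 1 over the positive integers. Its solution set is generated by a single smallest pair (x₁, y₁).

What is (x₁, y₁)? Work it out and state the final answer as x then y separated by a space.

√118 = [10; 1,6,3,2,10,2,3,6,1,20, …], period ℓ=10 (even) → k=9
step 0: (10, 1)  from 10·(1,0) + (0,1)
step 1: (11, 1)  from 1·(10,1) + (1,0)
step 2: (76, 7)  from 6·(11,1) + (10,1)
step 3: (239, 22)  from 3·(76,7) + (11,1)
step 4: (554, 51)  from 2·(239,22) + (76,7)
…
step 6: (12112, 1115)  from 2·(5779,532) + (554,51)
…
step 8: (264802, 24377)  from 6·(42115,3877) + (12112,1115)
step 9: (306917, 28254)  from 1·(264802,24377) + (42115,3877)
→ (306917, 28254).  Check: 306917²=94198044889, 118·28254²=94198044888, difference 1.

306917 28254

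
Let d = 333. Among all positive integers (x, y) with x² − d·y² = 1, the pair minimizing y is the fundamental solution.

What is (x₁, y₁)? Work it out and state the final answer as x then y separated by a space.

√333 → a₀=18, period (4,36); ℓ=2 even so k=1
a_0=18:  p_0=18·1+0=18,  q_0=18·0+1=1
a_1=4:  p_1=4·18+1=73,  q_1=4·1+0=4
fundamental: x₁=73, y₁=4  (since 5329 − 333·16 = 1)

73 4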